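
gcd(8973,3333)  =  3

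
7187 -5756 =1431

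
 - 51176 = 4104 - 55280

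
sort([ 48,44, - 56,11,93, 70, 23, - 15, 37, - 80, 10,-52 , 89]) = [ - 80, - 56, - 52, - 15,10,11, 23, 37,44,48,70,89,93 ]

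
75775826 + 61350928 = 137126754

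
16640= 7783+8857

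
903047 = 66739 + 836308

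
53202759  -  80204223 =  - 27001464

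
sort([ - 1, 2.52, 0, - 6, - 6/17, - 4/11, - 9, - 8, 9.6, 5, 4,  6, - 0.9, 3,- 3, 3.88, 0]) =[  -  9, - 8,-6, -3  ,-1, - 0.9, - 4/11 ,-6/17, 0, 0, 2.52,3,3.88,4, 5 , 6,  9.6]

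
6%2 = 0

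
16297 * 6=97782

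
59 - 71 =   -  12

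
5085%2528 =29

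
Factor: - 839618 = -2^1*13^1*43^1*751^1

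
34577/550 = 62 + 477/550 = 62.87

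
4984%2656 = 2328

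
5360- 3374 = 1986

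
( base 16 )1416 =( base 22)adg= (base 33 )4nr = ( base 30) 5LC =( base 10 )5142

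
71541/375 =190 + 97/125 = 190.78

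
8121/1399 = 5  +  1126/1399 = 5.80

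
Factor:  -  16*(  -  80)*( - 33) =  - 42240 = -2^8*3^1 * 5^1*11^1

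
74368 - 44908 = 29460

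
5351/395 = 5351/395 = 13.55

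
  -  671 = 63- 734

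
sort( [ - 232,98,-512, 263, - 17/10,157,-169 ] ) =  [ - 512, -232,-169, - 17/10,98, 157,263]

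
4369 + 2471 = 6840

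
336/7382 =168/3691= 0.05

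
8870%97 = 43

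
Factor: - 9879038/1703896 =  - 2^( - 2 )*13^1 * 212987^(- 1)*379963^1 = - 4939519/851948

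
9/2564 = 9/2564 = 0.00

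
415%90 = 55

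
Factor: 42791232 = 2^6*3^1*11^1 *20261^1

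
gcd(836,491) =1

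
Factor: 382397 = 127^1*3011^1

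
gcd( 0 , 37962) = 37962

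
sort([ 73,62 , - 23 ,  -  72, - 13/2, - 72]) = [ - 72, - 72, - 23, - 13/2,62, 73]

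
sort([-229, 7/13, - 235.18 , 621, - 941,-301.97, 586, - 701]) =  [-941, - 701, - 301.97,-235.18, - 229,7/13,586,621]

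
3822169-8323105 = -4500936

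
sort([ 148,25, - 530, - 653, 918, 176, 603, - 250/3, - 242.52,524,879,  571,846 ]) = [ - 653, - 530, - 242.52 , - 250/3,25, 148, 176,524,571, 603,846,879,918]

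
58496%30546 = 27950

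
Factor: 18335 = 5^1 *19^1 * 193^1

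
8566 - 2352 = 6214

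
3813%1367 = 1079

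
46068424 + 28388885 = 74457309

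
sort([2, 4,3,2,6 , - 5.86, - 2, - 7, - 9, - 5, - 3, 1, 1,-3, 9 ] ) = [ - 9, - 7, - 5.86,-5, - 3, - 3, - 2, 1,1, 2 , 2,3,4,6,  9]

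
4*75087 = 300348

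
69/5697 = 23/1899 = 0.01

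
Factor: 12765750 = 2^1*3^1 *5^3 * 17021^1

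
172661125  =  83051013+89610112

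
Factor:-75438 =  - 2^1*3^3*11^1*127^1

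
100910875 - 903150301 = -802239426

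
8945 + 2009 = 10954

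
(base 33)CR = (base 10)423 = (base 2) 110100111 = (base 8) 647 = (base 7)1143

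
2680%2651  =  29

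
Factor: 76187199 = 3^1 * 11^1 * 113^1*20431^1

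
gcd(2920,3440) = 40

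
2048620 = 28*73165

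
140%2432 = 140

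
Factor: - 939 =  - 3^1*313^1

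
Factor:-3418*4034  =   - 13788212 = - 2^2*1709^1*2017^1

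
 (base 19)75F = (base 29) 33r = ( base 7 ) 10455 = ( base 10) 2637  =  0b101001001101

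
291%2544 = 291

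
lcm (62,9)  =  558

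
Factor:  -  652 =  - 2^2*163^1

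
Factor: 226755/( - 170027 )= -3^2*5^1*11^( - 1)*13^( - 1)*29^(-1)*41^( - 1)*5039^1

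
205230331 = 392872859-187642528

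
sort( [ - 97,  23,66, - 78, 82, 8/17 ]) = [  -  97, -78,  8/17 , 23,66, 82]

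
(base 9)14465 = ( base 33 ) 91Q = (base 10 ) 9860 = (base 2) 10011010000100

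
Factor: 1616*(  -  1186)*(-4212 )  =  2^7*3^4*13^1*101^1 * 593^1 = 8072618112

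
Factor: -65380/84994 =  - 2^1 *5^1*13^( - 1) = - 10/13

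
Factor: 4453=61^1*73^1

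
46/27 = 1 + 19/27 = 1.70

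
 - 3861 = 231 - 4092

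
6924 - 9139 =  - 2215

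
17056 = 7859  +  9197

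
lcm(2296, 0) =0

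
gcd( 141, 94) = 47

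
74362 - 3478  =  70884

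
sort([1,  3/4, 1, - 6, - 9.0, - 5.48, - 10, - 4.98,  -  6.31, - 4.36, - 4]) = [ - 10 , - 9.0,- 6.31, - 6, -5.48, - 4.98, - 4.36, - 4 , 3/4, 1, 1]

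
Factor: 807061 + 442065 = 1249126=2^1*17^1*36739^1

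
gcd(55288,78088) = 8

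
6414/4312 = 3207/2156 = 1.49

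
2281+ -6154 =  - 3873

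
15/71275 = 3/14255 =0.00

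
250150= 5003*50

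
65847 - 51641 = 14206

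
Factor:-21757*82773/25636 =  - 105934833/1508 = -2^(-2 ) *3^2*13^( - 1)*29^( - 1 )*541^1*21757^1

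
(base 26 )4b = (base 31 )3M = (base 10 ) 115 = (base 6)311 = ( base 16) 73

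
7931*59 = 467929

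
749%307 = 135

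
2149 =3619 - 1470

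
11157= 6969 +4188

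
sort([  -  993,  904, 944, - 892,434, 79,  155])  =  [ - 993, - 892, 79, 155, 434,904,944 ] 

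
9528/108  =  794/9 = 88.22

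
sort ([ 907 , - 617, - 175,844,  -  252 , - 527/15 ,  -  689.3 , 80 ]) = [-689.3, - 617,-252,- 175,- 527/15, 80,844 , 907 ]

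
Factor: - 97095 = - 3^1*5^1*6473^1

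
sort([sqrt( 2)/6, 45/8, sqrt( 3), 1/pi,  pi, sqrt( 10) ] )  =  [ sqrt( 2 )/6, 1/pi,sqrt ( 3),  pi,  sqrt(10), 45/8 ]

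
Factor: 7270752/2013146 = 2^4*3^1*53^1*  787^ ( - 1)*1279^( - 1 )*1429^1 = 3635376/1006573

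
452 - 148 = 304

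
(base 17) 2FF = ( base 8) 1520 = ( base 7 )2321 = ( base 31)RB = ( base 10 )848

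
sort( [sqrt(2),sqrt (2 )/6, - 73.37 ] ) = [- 73.37, sqrt (2)/6, sqrt(2 ) ] 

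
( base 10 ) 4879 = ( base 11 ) 3736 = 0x130f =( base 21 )b17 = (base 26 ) 75H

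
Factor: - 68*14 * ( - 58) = 55216 = 2^4*7^1*17^1*29^1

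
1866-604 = 1262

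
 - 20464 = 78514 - 98978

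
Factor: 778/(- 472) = -2^(-2 )*59^( - 1)*389^1 = - 389/236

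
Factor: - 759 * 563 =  - 427317 = - 3^1*11^1*23^1 *563^1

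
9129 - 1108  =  8021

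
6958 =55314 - 48356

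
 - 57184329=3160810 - 60345139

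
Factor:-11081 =-7^1*1583^1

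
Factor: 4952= 2^3 * 619^1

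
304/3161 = 304/3161 = 0.10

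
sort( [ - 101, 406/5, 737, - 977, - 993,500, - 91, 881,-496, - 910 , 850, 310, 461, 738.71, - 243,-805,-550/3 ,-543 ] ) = [ -993,-977, - 910, -805,- 543,-496, - 243,-550/3, - 101,-91 , 406/5, 310,461, 500, 737, 738.71, 850,  881]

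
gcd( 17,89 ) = 1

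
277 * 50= 13850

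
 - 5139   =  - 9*571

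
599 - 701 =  - 102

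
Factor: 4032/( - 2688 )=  - 3/2= - 2^( - 1 )* 3^1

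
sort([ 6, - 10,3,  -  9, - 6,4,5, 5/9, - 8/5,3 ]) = [ - 10, -9, -6,-8/5 , 5/9,  3, 3 , 4,5,6 ] 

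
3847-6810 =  - 2963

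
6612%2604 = 1404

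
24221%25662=24221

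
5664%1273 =572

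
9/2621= 9/2621 = 0.00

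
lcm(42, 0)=0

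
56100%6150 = 750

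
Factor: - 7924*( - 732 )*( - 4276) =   -  24802373568 = -  2^6 *3^1 * 7^1*61^1*283^1*1069^1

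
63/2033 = 63/2033 = 0.03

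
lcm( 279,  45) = 1395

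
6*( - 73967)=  - 443802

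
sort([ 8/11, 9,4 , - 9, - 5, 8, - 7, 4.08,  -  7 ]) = [ - 9, -7, - 7,  -  5,8/11,4,4.08,  8, 9]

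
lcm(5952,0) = 0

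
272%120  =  32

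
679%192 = 103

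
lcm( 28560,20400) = 142800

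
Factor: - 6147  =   - 3^2*683^1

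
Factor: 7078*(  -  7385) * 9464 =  - 494693027920=-2^4*5^1*7^2* 13^2*211^1*3539^1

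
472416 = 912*518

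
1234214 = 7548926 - 6314712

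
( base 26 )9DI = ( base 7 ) 24530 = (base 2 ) 1100100101000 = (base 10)6440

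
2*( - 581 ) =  - 1162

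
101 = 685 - 584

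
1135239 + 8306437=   9441676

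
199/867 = 199/867=0.23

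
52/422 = 26/211 = 0.12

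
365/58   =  6 + 17/58= 6.29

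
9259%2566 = 1561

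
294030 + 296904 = 590934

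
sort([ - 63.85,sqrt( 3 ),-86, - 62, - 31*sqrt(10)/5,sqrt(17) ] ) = [-86,  -  63.85, - 62, - 31 * sqrt(10 )/5, sqrt( 3),sqrt (17) ] 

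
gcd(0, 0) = 0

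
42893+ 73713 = 116606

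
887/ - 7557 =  - 887/7557= - 0.12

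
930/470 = 93/47= 1.98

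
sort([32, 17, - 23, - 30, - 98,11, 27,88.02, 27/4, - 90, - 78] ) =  [ - 98, - 90, - 78, - 30, - 23, 27/4, 11,17, 27, 32, 88.02]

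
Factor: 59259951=3^3*727^1*3019^1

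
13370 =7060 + 6310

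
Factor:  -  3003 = -3^1 * 7^1 * 11^1*13^1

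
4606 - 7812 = - 3206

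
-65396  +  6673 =- 58723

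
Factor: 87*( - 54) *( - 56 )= 263088  =  2^4 *3^4*7^1 * 29^1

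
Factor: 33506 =2^1 * 11^1*1523^1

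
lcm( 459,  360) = 18360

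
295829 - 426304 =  - 130475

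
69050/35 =13810/7 = 1972.86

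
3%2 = 1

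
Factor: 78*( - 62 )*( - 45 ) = 2^2 * 3^3*5^1*13^1*31^1 = 217620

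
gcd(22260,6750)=30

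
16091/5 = 3218 + 1/5  =  3218.20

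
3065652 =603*5084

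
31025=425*73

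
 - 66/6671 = -1+6605/6671 =- 0.01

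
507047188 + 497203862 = 1004251050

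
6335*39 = 247065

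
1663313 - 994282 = 669031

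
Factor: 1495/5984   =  2^( - 5)*5^1*11^( - 1)*13^1*17^( - 1 ) *23^1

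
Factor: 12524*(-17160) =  - 2^5 * 3^1*5^1*11^1*13^1* 31^1*101^1  =  -214911840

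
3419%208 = 91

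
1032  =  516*2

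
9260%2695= 1175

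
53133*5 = 265665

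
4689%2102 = 485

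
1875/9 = 625/3 = 208.33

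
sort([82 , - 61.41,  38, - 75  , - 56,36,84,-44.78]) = [ - 75, - 61.41, - 56 , - 44.78,36,38, 82, 84]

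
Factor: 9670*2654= 2^2*5^1*967^1* 1327^1 =25664180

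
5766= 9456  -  3690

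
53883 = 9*5987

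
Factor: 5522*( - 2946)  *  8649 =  - 140700305988 = - 2^2*3^3*11^1*31^2*251^1 * 491^1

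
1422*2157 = 3067254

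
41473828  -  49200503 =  -7726675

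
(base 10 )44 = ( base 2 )101100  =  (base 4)230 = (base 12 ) 38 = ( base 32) 1C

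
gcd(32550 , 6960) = 30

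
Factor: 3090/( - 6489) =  - 2^1 * 3^( - 1 )*5^1*7^(-1) = - 10/21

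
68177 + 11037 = 79214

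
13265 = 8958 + 4307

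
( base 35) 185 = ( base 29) 1N2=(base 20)3fa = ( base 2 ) 10111100110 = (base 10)1510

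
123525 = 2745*45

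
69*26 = 1794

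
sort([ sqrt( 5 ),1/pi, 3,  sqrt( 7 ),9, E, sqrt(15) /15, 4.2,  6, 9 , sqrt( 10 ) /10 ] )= [ sqrt(15) /15, sqrt(10 )/10,  1/pi, sqrt( 5 ), sqrt(7 ), E, 3 , 4.2,6,9, 9 ]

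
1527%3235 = 1527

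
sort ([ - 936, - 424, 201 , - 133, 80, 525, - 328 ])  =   [  -  936, - 424,-328, - 133, 80, 201, 525]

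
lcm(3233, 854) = 45262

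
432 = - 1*( - 432)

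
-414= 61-475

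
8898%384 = 66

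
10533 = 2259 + 8274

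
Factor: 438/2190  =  5^( - 1) = 1/5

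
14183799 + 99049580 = 113233379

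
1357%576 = 205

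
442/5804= 221/2902 = 0.08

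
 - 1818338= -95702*19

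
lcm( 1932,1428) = 32844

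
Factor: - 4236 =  - 2^2*3^1*353^1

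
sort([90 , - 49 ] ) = [ - 49, 90] 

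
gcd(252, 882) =126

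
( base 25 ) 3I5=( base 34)20i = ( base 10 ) 2330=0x91a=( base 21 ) 55k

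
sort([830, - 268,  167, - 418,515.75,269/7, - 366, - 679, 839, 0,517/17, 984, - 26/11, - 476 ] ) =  [ - 679, - 476, - 418, - 366 ,- 268, -26/11,  0, 517/17, 269/7, 167  ,  515.75,830,839,984]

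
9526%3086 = 268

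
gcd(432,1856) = 16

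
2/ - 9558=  - 1 + 4778/4779 = - 0.00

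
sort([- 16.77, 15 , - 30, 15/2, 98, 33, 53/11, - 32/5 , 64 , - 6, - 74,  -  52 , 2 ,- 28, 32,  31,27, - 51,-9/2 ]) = [-74, - 52, - 51,- 30, - 28, - 16.77, - 32/5, - 6  , - 9/2, 2, 53/11 , 15/2 , 15,  27, 31,32,33, 64, 98 ]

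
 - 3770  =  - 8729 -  - 4959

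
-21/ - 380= 21/380= 0.06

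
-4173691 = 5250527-9424218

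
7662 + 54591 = 62253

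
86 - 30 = 56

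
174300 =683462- 509162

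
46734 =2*23367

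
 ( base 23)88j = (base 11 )3372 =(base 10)4435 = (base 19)c58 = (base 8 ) 10523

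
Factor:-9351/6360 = -3117/2120 = -2^( - 3)*3^1*5^( - 1)*53^( - 1 )*1039^1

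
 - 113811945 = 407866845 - 521678790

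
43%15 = 13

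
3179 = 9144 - 5965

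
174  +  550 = 724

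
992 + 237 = 1229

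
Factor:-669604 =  - 2^2*13^1*79^1*163^1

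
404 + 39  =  443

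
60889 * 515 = 31357835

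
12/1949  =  12/1949 = 0.01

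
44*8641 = 380204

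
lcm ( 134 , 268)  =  268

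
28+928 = 956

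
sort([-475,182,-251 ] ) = [-475,-251,182] 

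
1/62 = 1/62 = 0.02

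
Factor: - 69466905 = -3^2*5^1*1543709^1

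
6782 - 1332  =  5450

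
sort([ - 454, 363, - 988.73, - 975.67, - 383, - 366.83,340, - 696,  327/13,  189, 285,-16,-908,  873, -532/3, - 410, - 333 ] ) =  [ - 988.73, - 975.67, - 908, - 696, - 454, - 410, - 383, - 366.83 , - 333, - 532/3, -16,327/13, 189, 285, 340, 363, 873]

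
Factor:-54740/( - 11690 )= 782/167 = 2^1*17^1*23^1*167^( - 1 )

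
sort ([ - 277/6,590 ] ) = [ - 277/6, 590 ] 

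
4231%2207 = 2024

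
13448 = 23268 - 9820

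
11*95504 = 1050544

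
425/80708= 425/80708 =0.01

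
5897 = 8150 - 2253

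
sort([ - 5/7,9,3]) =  [ - 5/7,  3,9 ]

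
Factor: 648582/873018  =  341/459 = 3^( - 3 )*11^1*17^( - 1)* 31^1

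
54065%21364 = 11337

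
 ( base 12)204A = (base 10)3514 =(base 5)103024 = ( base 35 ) 2UE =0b110110111010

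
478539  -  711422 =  - 232883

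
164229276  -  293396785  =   - 129167509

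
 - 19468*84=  - 1635312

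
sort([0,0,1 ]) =[ 0,0,1] 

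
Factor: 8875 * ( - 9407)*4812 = -2^2*3^1*5^3*23^1*71^1 * 401^1*409^1 = - 401740045500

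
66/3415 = 66/3415 = 0.02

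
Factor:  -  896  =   - 2^7*7^1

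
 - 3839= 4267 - 8106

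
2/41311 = 2/41311 = 0.00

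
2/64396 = 1/32198 = 0.00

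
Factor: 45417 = 3^1*15139^1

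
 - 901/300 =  - 4+299/300 = -3.00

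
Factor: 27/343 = 3^3*7^(  -  3 ) 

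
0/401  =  0 = 0.00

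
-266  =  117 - 383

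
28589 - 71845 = - 43256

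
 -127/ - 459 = 127/459  =  0.28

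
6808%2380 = 2048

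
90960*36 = 3274560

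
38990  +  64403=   103393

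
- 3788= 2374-6162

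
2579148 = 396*6513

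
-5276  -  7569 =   -  12845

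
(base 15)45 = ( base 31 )23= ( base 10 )65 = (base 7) 122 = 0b1000001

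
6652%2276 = 2100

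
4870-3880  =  990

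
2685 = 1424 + 1261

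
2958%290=58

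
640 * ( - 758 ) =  - 485120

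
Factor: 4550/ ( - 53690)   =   - 5/59 = - 5^1*59^( - 1 ) 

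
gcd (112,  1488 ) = 16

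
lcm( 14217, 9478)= 28434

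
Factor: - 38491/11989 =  - 19^( - 1)*61^1  =  - 61/19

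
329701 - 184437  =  145264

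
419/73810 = 419/73810 = 0.01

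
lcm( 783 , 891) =25839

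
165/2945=33/589 = 0.06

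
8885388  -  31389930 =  - 22504542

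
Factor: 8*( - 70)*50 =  - 2^5*5^3*7^1 = - 28000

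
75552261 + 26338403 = 101890664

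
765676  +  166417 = 932093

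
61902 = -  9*( - 6878 ) 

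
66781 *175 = 11686675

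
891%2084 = 891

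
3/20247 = 1/6749 = 0.00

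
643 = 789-146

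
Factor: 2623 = 43^1*61^1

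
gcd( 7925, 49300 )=25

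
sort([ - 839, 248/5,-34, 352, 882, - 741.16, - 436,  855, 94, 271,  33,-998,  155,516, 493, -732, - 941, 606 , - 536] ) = [ - 998, - 941, - 839,-741.16 , - 732,-536 , - 436,-34, 33, 248/5, 94, 155,271,352, 493, 516, 606, 855, 882] 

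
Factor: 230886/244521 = 2^1*127^1*269^ ( - 1)= 254/269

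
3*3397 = 10191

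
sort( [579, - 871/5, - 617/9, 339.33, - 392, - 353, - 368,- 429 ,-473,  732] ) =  [-473, - 429 ,-392, - 368, - 353, - 871/5, - 617/9,339.33,579, 732 ]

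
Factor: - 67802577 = -3^1*3571^1 * 6329^1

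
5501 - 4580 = 921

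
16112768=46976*343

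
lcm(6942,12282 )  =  159666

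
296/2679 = 296/2679 = 0.11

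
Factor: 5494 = 2^1* 41^1*67^1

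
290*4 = 1160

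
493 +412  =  905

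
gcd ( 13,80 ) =1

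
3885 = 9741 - 5856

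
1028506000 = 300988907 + 727517093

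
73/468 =73/468 = 0.16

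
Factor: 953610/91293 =2^1*5^1*7^1*19^1*239^1*  30431^(-1 ) = 317870/30431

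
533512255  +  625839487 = 1159351742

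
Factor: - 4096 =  - 2^12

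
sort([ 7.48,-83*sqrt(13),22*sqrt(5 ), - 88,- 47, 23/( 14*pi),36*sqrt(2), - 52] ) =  [  -  83*sqrt (13), - 88, - 52, - 47,23/ ( 14*pi),7.48,22*sqrt ( 5), 36*sqrt( 2 ) ]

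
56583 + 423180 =479763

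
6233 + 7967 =14200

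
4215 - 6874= - 2659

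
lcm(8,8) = 8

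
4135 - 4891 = -756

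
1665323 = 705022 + 960301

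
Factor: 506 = 2^1*11^1*23^1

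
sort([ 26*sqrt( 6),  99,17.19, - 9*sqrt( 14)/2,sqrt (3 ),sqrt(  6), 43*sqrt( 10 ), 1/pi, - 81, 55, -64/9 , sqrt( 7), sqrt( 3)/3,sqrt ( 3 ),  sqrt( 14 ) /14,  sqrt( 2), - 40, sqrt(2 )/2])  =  [ - 81, - 40, - 9*sqrt( 14)/2, - 64/9,sqrt(14 )/14, 1/pi,sqrt( 3)/3, sqrt( 2)/2, sqrt( 2 ), sqrt( 3), sqrt (3), sqrt( 6 ),sqrt(7),17.19,55, 26 * sqrt ( 6 ), 99, 43*sqrt( 10 ) ] 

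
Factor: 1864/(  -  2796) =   -  2/3= - 2^1*3^( - 1)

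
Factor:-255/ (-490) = 2^ ( - 1)*3^1*7^(-2)*17^1= 51/98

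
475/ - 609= - 1 + 134/609 = -  0.78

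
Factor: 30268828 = 2^2 * 23^1 * 329009^1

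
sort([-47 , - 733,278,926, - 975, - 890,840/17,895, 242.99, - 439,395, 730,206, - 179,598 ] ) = [ - 975,-890, - 733, - 439,  -  179,-47,840/17, 206,242.99, 278,395,598,730,895,926] 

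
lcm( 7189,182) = 14378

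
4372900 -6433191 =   -  2060291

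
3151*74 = 233174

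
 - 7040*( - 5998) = 42225920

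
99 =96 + 3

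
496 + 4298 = 4794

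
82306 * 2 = 164612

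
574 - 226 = 348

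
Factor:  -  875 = - 5^3*7^1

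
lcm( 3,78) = 78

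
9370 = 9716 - 346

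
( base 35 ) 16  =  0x29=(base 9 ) 45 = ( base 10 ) 41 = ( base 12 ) 35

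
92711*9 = 834399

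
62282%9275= 6632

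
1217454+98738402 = 99955856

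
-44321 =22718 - 67039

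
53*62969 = 3337357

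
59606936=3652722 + 55954214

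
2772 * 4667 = 12936924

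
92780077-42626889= 50153188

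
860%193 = 88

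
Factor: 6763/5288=2^( - 3 )*661^( - 1)*6763^1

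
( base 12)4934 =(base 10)8248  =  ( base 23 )fde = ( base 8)20070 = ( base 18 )1784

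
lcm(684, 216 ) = 4104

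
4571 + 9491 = 14062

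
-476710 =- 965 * 494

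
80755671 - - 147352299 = 228107970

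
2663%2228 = 435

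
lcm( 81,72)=648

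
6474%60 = 54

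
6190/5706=3095/2853 = 1.08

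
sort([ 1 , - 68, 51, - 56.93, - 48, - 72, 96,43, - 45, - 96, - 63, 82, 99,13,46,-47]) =[ - 96  , - 72, - 68, - 63,  -  56.93, - 48, - 47 ,- 45, 1, 13,43, 46,51, 82,96,99]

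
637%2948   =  637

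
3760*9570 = 35983200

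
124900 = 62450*2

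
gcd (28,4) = 4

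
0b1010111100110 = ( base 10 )5606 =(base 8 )12746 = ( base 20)E06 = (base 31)5PQ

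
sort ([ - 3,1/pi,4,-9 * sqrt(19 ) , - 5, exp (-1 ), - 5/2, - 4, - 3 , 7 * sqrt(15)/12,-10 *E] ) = [  -  9*sqrt (19), - 10*E, - 5, - 4, - 3, - 3, - 5/2,1/pi, exp(- 1),7*sqrt(15)/12,4 ]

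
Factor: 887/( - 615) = - 3^( - 1 )*5^ ( - 1 )*41^( - 1)*887^1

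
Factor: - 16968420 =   -  2^2  *  3^3*5^1 * 7^1*67^2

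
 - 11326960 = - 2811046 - 8515914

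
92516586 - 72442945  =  20073641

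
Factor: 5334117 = 3^1*19^1 * 93581^1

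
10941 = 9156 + 1785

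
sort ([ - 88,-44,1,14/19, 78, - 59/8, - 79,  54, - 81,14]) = [- 88, - 81, - 79,- 44, - 59/8,14/19,1, 14,  54, 78 ]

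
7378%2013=1339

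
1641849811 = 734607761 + 907242050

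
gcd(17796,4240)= 4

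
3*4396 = 13188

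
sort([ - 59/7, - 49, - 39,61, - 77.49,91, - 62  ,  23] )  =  [ - 77.49, - 62, - 49, - 39, - 59/7,23, 61, 91] 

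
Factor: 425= 5^2*17^1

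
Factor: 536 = 2^3 * 67^1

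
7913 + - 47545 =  - 39632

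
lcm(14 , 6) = 42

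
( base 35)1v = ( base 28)2a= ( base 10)66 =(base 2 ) 1000010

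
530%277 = 253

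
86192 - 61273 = 24919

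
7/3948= 1/564 = 0.00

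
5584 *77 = 429968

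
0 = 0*14960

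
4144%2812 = 1332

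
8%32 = 8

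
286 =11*26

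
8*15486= 123888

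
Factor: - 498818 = -2^1 * 443^1*563^1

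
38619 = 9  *4291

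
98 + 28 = 126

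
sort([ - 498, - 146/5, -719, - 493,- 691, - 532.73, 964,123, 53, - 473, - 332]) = [ - 719 , - 691, - 532.73, - 498, - 493 , - 473, - 332 ,-146/5, 53 , 123, 964 ] 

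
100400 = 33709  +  66691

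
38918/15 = 2594 + 8/15 = 2594.53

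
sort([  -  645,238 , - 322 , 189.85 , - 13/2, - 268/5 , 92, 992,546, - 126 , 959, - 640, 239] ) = [ - 645, - 640, - 322, - 126, - 268/5 , - 13/2, 92,189.85, 238, 239 , 546, 959, 992 ] 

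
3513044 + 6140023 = 9653067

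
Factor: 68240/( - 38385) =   -  2^4 * 3^ (  -  2 ) = - 16/9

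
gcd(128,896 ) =128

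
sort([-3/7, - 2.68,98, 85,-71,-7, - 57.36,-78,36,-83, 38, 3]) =[-83,  -  78, - 71, - 57.36,-7, - 2.68,-3/7, 3,  36,38,  85,  98 ] 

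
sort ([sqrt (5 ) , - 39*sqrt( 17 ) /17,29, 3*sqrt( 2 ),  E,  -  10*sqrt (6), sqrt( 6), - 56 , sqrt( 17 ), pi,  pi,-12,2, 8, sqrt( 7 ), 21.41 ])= [ - 56, -10 * sqrt(6), - 12, -39*sqrt ( 17 ) /17 , 2,sqrt( 5), sqrt( 6 ) , sqrt( 7),E,pi , pi, sqrt ( 17),  3*sqrt( 2) , 8, 21.41 , 29]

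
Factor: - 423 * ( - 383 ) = 162009 = 3^2*47^1*383^1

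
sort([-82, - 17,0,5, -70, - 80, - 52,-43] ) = [-82, - 80, - 70, - 52, - 43,-17,0, 5] 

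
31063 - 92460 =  - 61397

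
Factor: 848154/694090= 3^1*5^( - 1)  *  31^ ( - 1)*2239^( - 1 ) *141359^1=424077/347045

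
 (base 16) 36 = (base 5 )204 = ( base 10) 54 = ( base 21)2C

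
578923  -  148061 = 430862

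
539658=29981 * 18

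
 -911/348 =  - 3 + 133/348 = - 2.62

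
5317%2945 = 2372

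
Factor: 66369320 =2^3*5^1*1659233^1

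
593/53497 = 593/53497=0.01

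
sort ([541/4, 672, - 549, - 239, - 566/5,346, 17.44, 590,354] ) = [ - 549, - 239, - 566/5, 17.44 , 541/4, 346, 354,590 , 672] 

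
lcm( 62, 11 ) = 682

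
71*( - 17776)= - 1262096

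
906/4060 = 453/2030 = 0.22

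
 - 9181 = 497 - 9678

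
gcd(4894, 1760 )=2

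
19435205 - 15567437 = 3867768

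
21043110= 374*56265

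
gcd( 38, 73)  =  1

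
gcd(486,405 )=81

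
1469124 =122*12042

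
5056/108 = 46 + 22/27 = 46.81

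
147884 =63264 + 84620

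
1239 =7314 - 6075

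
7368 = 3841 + 3527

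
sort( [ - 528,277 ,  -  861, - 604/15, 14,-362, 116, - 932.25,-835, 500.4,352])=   [-932.25, - 861,-835,-528, - 362,-604/15,14,  116, 277, 352, 500.4 ]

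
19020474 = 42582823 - 23562349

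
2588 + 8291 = 10879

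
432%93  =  60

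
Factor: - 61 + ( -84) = -145= -5^1*29^1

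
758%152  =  150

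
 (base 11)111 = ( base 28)4l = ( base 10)133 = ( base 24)5D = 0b10000101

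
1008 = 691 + 317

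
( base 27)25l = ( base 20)40E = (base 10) 1614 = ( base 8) 3116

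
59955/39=1537 + 4/13 = 1537.31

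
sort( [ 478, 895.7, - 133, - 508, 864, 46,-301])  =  [ - 508, - 301, - 133, 46, 478, 864,895.7]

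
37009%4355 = 2169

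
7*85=595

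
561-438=123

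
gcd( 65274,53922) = 2838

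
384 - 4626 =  - 4242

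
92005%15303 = 187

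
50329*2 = 100658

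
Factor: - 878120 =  - 2^3*5^1*29^1*757^1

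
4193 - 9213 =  - 5020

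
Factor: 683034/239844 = 131/46 = 2^(-1 ) * 23^ (- 1 )*131^1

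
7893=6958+935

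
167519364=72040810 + 95478554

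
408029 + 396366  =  804395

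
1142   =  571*2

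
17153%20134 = 17153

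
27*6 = 162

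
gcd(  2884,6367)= 1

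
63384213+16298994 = 79683207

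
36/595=36/595 = 0.06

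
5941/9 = 5941/9 = 660.11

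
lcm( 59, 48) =2832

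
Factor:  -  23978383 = -11^1*13^1*73^1*2297^1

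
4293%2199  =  2094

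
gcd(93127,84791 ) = 1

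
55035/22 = 2501 + 13/22 = 2501.59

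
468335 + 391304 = 859639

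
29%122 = 29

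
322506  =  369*874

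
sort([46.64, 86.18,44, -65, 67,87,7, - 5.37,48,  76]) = [ - 65,  -  5.37,7,44,46.64,48, 67,76,  86.18,87]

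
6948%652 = 428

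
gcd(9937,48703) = 1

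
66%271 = 66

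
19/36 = 19/36 = 0.53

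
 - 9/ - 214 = 9/214=0.04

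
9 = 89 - 80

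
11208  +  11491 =22699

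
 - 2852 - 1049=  - 3901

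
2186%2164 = 22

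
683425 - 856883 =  - 173458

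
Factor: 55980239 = 7^1*409^1 *19553^1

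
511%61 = 23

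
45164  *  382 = 17252648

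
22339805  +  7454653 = 29794458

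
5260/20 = 263 = 263.00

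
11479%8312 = 3167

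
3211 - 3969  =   - 758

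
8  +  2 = 10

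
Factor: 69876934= 2^1*2087^1*16741^1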